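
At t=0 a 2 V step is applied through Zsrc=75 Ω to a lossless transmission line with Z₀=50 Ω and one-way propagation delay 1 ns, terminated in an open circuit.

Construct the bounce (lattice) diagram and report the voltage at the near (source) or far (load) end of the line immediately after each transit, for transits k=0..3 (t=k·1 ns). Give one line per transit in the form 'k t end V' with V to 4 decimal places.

0 0 source 0.8000
1 1 load 1.6000
2 2 source 1.7600
3 3 load 1.9200

Γ_L=1.000000, Γ_S=0.200000; launch V₁=2·50/125=0.800000
k=0 src: V=0.8000
k=1 load: inc=0.800000, refl=0.800000·1.000000=0.8000; V=0.000000+0.800000+0.800000=1.6000
k=2 src: inc=0.800000, refl=0.800000·0.200000=0.1600; V=0.800000+0.800000+0.160000=1.7600
k=3 load: inc=0.160000, refl=0.160000·1.000000=0.1600; V=1.600000+0.160000+0.160000=1.9200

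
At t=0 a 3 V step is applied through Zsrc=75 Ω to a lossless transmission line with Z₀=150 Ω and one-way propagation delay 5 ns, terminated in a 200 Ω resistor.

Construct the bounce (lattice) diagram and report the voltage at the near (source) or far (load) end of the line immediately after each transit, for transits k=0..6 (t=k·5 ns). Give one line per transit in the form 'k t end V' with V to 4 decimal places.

0 0 source 2.0000
1 5 load 2.2857
2 10 source 2.1905
3 15 load 2.1769
4 20 source 2.1814
5 25 load 2.1821
6 30 source 2.1818

Γ_L=0.142857, Γ_S=-0.333333; launch V₁=3·150/225=2.000000
k=0 src: V=2.0000
k=1 load: inc=2.000000, refl=2.000000·0.142857=0.2857; V=0.000000+2.000000+0.285714=2.2857
k=2 src: inc=0.285714, refl=0.285714·-0.333333=-0.0952; V=2.000000+0.285714+-0.095238=2.1905
k=3 load: inc=-0.095238, refl=-0.095238·0.142857=-0.0136; V=2.285714+-0.095238+-0.013605=2.1769
k=4 src: inc=-0.013605, refl=-0.013605·-0.333333=0.0045; V=2.190476+-0.013605+0.004535=2.1814
k=5 load: inc=0.004535, refl=0.004535·0.142857=0.0006; V=2.176871+0.004535+0.000648=2.1821
k=6 src: inc=0.000648, refl=0.000648·-0.333333=-0.0002; V=2.181406+0.000648+-0.000216=2.1818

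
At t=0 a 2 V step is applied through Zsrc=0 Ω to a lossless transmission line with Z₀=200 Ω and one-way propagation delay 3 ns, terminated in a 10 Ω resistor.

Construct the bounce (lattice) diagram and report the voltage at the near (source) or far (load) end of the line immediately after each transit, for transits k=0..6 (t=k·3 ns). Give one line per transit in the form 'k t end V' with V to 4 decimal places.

Γ_L=-0.904762, Γ_S=-1.000000; launch V₁=2·200/200=2.000000
k=0 src: V=2.0000
k=1 load: inc=2.000000, refl=2.000000·-0.904762=-1.8095; V=0.000000+2.000000+-1.809524=0.1905
k=2 src: inc=-1.809524, refl=-1.809524·-1.000000=1.8095; V=2.000000+-1.809524+1.809524=2.0000
k=3 load: inc=1.809524, refl=1.809524·-0.904762=-1.6372; V=0.190476+1.809524+-1.637188=0.3628
k=4 src: inc=-1.637188, refl=-1.637188·-1.000000=1.6372; V=2.000000+-1.637188+1.637188=2.0000
k=5 load: inc=1.637188, refl=1.637188·-0.904762=-1.4813; V=0.362812+1.637188+-1.481266=0.5187
k=6 src: inc=-1.481266, refl=-1.481266·-1.000000=1.4813; V=2.000000+-1.481266+1.481266=2.0000

0 0 source 2.0000
1 3 load 0.1905
2 6 source 2.0000
3 9 load 0.3628
4 12 source 2.0000
5 15 load 0.5187
6 18 source 2.0000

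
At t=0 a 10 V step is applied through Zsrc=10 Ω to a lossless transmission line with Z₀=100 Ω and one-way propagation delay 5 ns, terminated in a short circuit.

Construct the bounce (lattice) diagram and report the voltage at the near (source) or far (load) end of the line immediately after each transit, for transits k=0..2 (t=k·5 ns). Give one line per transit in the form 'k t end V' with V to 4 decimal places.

Γ_L=-1.000000, Γ_S=-0.818182; launch V₁=10·100/110=9.090909
k=0 src: V=9.0909
k=1 load: inc=9.090909, refl=9.090909·-1.000000=-9.0909; V=0.000000+9.090909+-9.090909=0.0000
k=2 src: inc=-9.090909, refl=-9.090909·-0.818182=7.4380; V=9.090909+-9.090909+7.438017=7.4380

0 0 source 9.0909
1 5 load 0.0000
2 10 source 7.4380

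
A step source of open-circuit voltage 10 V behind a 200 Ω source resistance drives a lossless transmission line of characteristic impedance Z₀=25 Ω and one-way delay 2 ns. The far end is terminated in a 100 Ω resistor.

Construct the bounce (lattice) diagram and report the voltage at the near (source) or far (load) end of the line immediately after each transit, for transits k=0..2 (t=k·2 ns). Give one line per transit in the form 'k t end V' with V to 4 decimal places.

0 0 source 1.1111
1 2 load 1.7778
2 4 source 2.2963

Γ_L=0.600000, Γ_S=0.777778; launch V₁=10·25/225=1.111111
k=0 src: V=1.1111
k=1 load: inc=1.111111, refl=1.111111·0.600000=0.6667; V=0.000000+1.111111+0.666667=1.7778
k=2 src: inc=0.666667, refl=0.666667·0.777778=0.5185; V=1.111111+0.666667+0.518519=2.2963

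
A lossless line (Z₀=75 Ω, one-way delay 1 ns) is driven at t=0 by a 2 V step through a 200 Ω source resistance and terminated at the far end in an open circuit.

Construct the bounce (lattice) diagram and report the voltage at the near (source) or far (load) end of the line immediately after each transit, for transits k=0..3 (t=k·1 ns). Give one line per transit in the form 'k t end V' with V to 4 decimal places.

0 0 source 0.5455
1 1 load 1.0909
2 2 source 1.3388
3 3 load 1.5868

Γ_L=1.000000, Γ_S=0.454545; launch V₁=2·75/275=0.545455
k=0 src: V=0.5455
k=1 load: inc=0.545455, refl=0.545455·1.000000=0.5455; V=0.000000+0.545455+0.545455=1.0909
k=2 src: inc=0.545455, refl=0.545455·0.454545=0.2479; V=0.545455+0.545455+0.247934=1.3388
k=3 load: inc=0.247934, refl=0.247934·1.000000=0.2479; V=1.090909+0.247934+0.247934=1.5868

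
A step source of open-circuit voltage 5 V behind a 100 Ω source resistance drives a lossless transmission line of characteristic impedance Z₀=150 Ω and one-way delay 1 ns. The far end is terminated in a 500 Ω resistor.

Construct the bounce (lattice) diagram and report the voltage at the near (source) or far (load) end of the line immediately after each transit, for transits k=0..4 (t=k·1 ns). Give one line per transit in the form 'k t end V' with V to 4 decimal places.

Γ_L=0.538462, Γ_S=-0.200000; launch V₁=5·150/250=3.000000
k=0 src: V=3.0000
k=1 load: inc=3.000000, refl=3.000000·0.538462=1.6154; V=0.000000+3.000000+1.615385=4.6154
k=2 src: inc=1.615385, refl=1.615385·-0.200000=-0.3231; V=3.000000+1.615385+-0.323077=4.2923
k=3 load: inc=-0.323077, refl=-0.323077·0.538462=-0.1740; V=4.615385+-0.323077+-0.173964=4.1183
k=4 src: inc=-0.173964, refl=-0.173964·-0.200000=0.0348; V=4.292308+-0.173964+0.034793=4.1531

0 0 source 3.0000
1 1 load 4.6154
2 2 source 4.2923
3 3 load 4.1183
4 4 source 4.1531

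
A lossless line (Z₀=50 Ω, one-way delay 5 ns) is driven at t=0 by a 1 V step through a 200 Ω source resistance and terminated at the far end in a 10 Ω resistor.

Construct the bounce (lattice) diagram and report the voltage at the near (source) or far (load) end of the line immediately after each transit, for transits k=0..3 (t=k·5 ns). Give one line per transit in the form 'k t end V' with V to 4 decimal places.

Γ_L=-0.666667, Γ_S=0.600000; launch V₁=1·50/250=0.200000
k=0 src: V=0.2000
k=1 load: inc=0.200000, refl=0.200000·-0.666667=-0.1333; V=0.000000+0.200000+-0.133333=0.0667
k=2 src: inc=-0.133333, refl=-0.133333·0.600000=-0.0800; V=0.200000+-0.133333+-0.080000=-0.0133
k=3 load: inc=-0.080000, refl=-0.080000·-0.666667=0.0533; V=0.066667+-0.080000+0.053333=0.0400

0 0 source 0.2000
1 5 load 0.0667
2 10 source -0.0133
3 15 load 0.0400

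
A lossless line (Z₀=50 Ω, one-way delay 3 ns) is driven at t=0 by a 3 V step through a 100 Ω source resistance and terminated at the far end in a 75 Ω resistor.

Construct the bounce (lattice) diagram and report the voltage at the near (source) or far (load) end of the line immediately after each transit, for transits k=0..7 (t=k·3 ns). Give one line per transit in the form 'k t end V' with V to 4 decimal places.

Γ_L=0.200000, Γ_S=0.333333; launch V₁=3·50/150=1.000000
k=0 src: V=1.0000
k=1 load: inc=1.000000, refl=1.000000·0.200000=0.2000; V=0.000000+1.000000+0.200000=1.2000
k=2 src: inc=0.200000, refl=0.200000·0.333333=0.0667; V=1.000000+0.200000+0.066667=1.2667
k=3 load: inc=0.066667, refl=0.066667·0.200000=0.0133; V=1.200000+0.066667+0.013333=1.2800
k=4 src: inc=0.013333, refl=0.013333·0.333333=0.0044; V=1.266667+0.013333+0.004444=1.2844
k=5 load: inc=0.004444, refl=0.004444·0.200000=0.0009; V=1.280000+0.004444+0.000889=1.2853
k=6 src: inc=0.000889, refl=0.000889·0.333333=0.0003; V=1.284444+0.000889+0.000296=1.2856
k=7 load: inc=0.000296, refl=0.000296·0.200000=0.0001; V=1.285333+0.000296+0.000059=1.2857

0 0 source 1.0000
1 3 load 1.2000
2 6 source 1.2667
3 9 load 1.2800
4 12 source 1.2844
5 15 load 1.2853
6 18 source 1.2856
7 21 load 1.2857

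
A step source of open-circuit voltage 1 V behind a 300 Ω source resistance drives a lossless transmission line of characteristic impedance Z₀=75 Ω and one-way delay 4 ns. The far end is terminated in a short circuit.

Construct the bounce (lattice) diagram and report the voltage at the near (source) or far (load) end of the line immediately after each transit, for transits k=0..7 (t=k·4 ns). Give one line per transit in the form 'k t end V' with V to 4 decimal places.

Γ_L=-1.000000, Γ_S=0.600000; launch V₁=1·75/375=0.200000
k=0 src: V=0.2000
k=1 load: inc=0.200000, refl=0.200000·-1.000000=-0.2000; V=0.000000+0.200000+-0.200000=0.0000
k=2 src: inc=-0.200000, refl=-0.200000·0.600000=-0.1200; V=0.200000+-0.200000+-0.120000=-0.1200
k=3 load: inc=-0.120000, refl=-0.120000·-1.000000=0.1200; V=0.000000+-0.120000+0.120000=0.0000
k=4 src: inc=0.120000, refl=0.120000·0.600000=0.0720; V=-0.120000+0.120000+0.072000=0.0720
k=5 load: inc=0.072000, refl=0.072000·-1.000000=-0.0720; V=0.000000+0.072000+-0.072000=0.0000
k=6 src: inc=-0.072000, refl=-0.072000·0.600000=-0.0432; V=0.072000+-0.072000+-0.043200=-0.0432
k=7 load: inc=-0.043200, refl=-0.043200·-1.000000=0.0432; V=0.000000+-0.043200+0.043200=0.0000

0 0 source 0.2000
1 4 load 0.0000
2 8 source -0.1200
3 12 load 0.0000
4 16 source 0.0720
5 20 load 0.0000
6 24 source -0.0432
7 28 load 0.0000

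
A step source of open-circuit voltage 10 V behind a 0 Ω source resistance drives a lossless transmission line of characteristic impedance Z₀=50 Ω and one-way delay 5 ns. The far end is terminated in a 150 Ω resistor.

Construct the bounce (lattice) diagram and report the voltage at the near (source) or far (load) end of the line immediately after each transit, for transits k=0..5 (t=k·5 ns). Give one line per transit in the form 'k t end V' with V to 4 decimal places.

Γ_L=0.500000, Γ_S=-1.000000; launch V₁=10·50/50=10.000000
k=0 src: V=10.0000
k=1 load: inc=10.000000, refl=10.000000·0.500000=5.0000; V=0.000000+10.000000+5.000000=15.0000
k=2 src: inc=5.000000, refl=5.000000·-1.000000=-5.0000; V=10.000000+5.000000+-5.000000=10.0000
k=3 load: inc=-5.000000, refl=-5.000000·0.500000=-2.5000; V=15.000000+-5.000000+-2.500000=7.5000
k=4 src: inc=-2.500000, refl=-2.500000·-1.000000=2.5000; V=10.000000+-2.500000+2.500000=10.0000
k=5 load: inc=2.500000, refl=2.500000·0.500000=1.2500; V=7.500000+2.500000+1.250000=11.2500

0 0 source 10.0000
1 5 load 15.0000
2 10 source 10.0000
3 15 load 7.5000
4 20 source 10.0000
5 25 load 11.2500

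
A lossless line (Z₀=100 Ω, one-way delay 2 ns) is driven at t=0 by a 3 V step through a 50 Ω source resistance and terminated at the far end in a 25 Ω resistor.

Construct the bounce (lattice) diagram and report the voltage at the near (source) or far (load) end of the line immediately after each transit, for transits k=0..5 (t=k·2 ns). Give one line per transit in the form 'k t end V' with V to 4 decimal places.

Γ_L=-0.600000, Γ_S=-0.333333; launch V₁=3·100/150=2.000000
k=0 src: V=2.0000
k=1 load: inc=2.000000, refl=2.000000·-0.600000=-1.2000; V=0.000000+2.000000+-1.200000=0.8000
k=2 src: inc=-1.200000, refl=-1.200000·-0.333333=0.4000; V=2.000000+-1.200000+0.400000=1.2000
k=3 load: inc=0.400000, refl=0.400000·-0.600000=-0.2400; V=0.800000+0.400000+-0.240000=0.9600
k=4 src: inc=-0.240000, refl=-0.240000·-0.333333=0.0800; V=1.200000+-0.240000+0.080000=1.0400
k=5 load: inc=0.080000, refl=0.080000·-0.600000=-0.0480; V=0.960000+0.080000+-0.048000=0.9920

0 0 source 2.0000
1 2 load 0.8000
2 4 source 1.2000
3 6 load 0.9600
4 8 source 1.0400
5 10 load 0.9920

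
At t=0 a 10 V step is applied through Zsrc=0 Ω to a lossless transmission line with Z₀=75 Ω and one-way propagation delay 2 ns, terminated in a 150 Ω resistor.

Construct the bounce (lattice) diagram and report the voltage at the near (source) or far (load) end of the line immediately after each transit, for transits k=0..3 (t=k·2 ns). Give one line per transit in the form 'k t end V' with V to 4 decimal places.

Γ_L=0.333333, Γ_S=-1.000000; launch V₁=10·75/75=10.000000
k=0 src: V=10.0000
k=1 load: inc=10.000000, refl=10.000000·0.333333=3.3333; V=0.000000+10.000000+3.333333=13.3333
k=2 src: inc=3.333333, refl=3.333333·-1.000000=-3.3333; V=10.000000+3.333333+-3.333333=10.0000
k=3 load: inc=-3.333333, refl=-3.333333·0.333333=-1.1111; V=13.333333+-3.333333+-1.111111=8.8889

0 0 source 10.0000
1 2 load 13.3333
2 4 source 10.0000
3 6 load 8.8889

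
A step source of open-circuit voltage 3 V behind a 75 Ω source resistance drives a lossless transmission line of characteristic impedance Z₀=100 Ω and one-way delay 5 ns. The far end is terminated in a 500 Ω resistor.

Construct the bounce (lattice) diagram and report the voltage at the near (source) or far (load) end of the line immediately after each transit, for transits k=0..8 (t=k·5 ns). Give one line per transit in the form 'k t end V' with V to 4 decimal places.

Γ_L=0.666667, Γ_S=-0.142857; launch V₁=3·100/175=1.714286
k=0 src: V=1.7143
k=1 load: inc=1.714286, refl=1.714286·0.666667=1.1429; V=0.000000+1.714286+1.142857=2.8571
k=2 src: inc=1.142857, refl=1.142857·-0.142857=-0.1633; V=1.714286+1.142857+-0.163265=2.6939
k=3 load: inc=-0.163265, refl=-0.163265·0.666667=-0.1088; V=2.857143+-0.163265+-0.108844=2.5850
k=4 src: inc=-0.108844, refl=-0.108844·-0.142857=0.0155; V=2.693878+-0.108844+0.015549=2.6006
k=5 load: inc=0.015549, refl=0.015549·0.666667=0.0104; V=2.585034+0.015549+0.010366=2.6109
k=6 src: inc=0.010366, refl=0.010366·-0.142857=-0.0015; V=2.600583+0.010366+-0.001481=2.6095
k=7 load: inc=-0.001481, refl=-0.001481·0.666667=-0.0010; V=2.610949+-0.001481+-0.000987=2.6085
k=8 src: inc=-0.000987, refl=-0.000987·-0.142857=0.0001; V=2.609468+-0.000987+0.000141=2.6086

0 0 source 1.7143
1 5 load 2.8571
2 10 source 2.6939
3 15 load 2.5850
4 20 source 2.6006
5 25 load 2.6109
6 30 source 2.6095
7 35 load 2.6085
8 40 source 2.6086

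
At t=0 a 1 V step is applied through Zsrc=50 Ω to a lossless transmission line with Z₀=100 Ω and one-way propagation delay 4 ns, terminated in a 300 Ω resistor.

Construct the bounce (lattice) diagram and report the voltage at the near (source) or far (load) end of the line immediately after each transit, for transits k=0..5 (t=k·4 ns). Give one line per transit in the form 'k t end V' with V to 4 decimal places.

0 0 source 0.6667
1 4 load 1.0000
2 8 source 0.8889
3 12 load 0.8333
4 16 source 0.8519
5 20 load 0.8611

Γ_L=0.500000, Γ_S=-0.333333; launch V₁=1·100/150=0.666667
k=0 src: V=0.6667
k=1 load: inc=0.666667, refl=0.666667·0.500000=0.3333; V=0.000000+0.666667+0.333333=1.0000
k=2 src: inc=0.333333, refl=0.333333·-0.333333=-0.1111; V=0.666667+0.333333+-0.111111=0.8889
k=3 load: inc=-0.111111, refl=-0.111111·0.500000=-0.0556; V=1.000000+-0.111111+-0.055556=0.8333
k=4 src: inc=-0.055556, refl=-0.055556·-0.333333=0.0185; V=0.888889+-0.055556+0.018519=0.8519
k=5 load: inc=0.018519, refl=0.018519·0.500000=0.0093; V=0.833333+0.018519+0.009259=0.8611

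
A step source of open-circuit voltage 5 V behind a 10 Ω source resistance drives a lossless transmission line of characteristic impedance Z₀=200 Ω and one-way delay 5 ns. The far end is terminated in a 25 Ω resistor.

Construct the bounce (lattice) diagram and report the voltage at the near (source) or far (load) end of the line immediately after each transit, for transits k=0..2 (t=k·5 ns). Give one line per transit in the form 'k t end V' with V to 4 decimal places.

0 0 source 4.7619
1 5 load 1.0582
2 10 source 4.4092

Γ_L=-0.777778, Γ_S=-0.904762; launch V₁=5·200/210=4.761905
k=0 src: V=4.7619
k=1 load: inc=4.761905, refl=4.761905·-0.777778=-3.7037; V=0.000000+4.761905+-3.703704=1.0582
k=2 src: inc=-3.703704, refl=-3.703704·-0.904762=3.3510; V=4.761905+-3.703704+3.350970=4.4092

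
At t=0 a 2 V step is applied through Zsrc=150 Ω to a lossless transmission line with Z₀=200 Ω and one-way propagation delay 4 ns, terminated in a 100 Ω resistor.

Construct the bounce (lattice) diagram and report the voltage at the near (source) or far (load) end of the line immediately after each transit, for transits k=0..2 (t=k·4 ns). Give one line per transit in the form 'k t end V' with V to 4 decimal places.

Γ_L=-0.333333, Γ_S=-0.142857; launch V₁=2·200/350=1.142857
k=0 src: V=1.1429
k=1 load: inc=1.142857, refl=1.142857·-0.333333=-0.3810; V=0.000000+1.142857+-0.380952=0.7619
k=2 src: inc=-0.380952, refl=-0.380952·-0.142857=0.0544; V=1.142857+-0.380952+0.054422=0.8163

0 0 source 1.1429
1 4 load 0.7619
2 8 source 0.8163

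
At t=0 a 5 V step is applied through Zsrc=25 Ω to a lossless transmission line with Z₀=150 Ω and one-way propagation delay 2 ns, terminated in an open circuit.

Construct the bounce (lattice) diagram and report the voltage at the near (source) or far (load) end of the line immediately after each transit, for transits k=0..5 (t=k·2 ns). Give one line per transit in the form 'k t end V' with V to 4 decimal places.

0 0 source 4.2857
1 2 load 8.5714
2 4 source 5.5102
3 6 load 2.4490
4 8 source 4.6356
5 10 load 6.8222

Γ_L=1.000000, Γ_S=-0.714286; launch V₁=5·150/175=4.285714
k=0 src: V=4.2857
k=1 load: inc=4.285714, refl=4.285714·1.000000=4.2857; V=0.000000+4.285714+4.285714=8.5714
k=2 src: inc=4.285714, refl=4.285714·-0.714286=-3.0612; V=4.285714+4.285714+-3.061224=5.5102
k=3 load: inc=-3.061224, refl=-3.061224·1.000000=-3.0612; V=8.571429+-3.061224+-3.061224=2.4490
k=4 src: inc=-3.061224, refl=-3.061224·-0.714286=2.1866; V=5.510204+-3.061224+2.186589=4.6356
k=5 load: inc=2.186589, refl=2.186589·1.000000=2.1866; V=2.448980+2.186589+2.186589=6.8222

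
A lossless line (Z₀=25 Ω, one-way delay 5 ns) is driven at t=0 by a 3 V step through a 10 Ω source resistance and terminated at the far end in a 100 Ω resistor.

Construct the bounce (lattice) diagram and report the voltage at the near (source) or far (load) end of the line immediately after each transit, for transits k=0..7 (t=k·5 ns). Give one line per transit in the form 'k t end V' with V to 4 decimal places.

Γ_L=0.600000, Γ_S=-0.428571; launch V₁=3·25/35=2.142857
k=0 src: V=2.1429
k=1 load: inc=2.142857, refl=2.142857·0.600000=1.2857; V=0.000000+2.142857+1.285714=3.4286
k=2 src: inc=1.285714, refl=1.285714·-0.428571=-0.5510; V=2.142857+1.285714+-0.551020=2.8776
k=3 load: inc=-0.551020, refl=-0.551020·0.600000=-0.3306; V=3.428571+-0.551020+-0.330612=2.5469
k=4 src: inc=-0.330612, refl=-0.330612·-0.428571=0.1417; V=2.877551+-0.330612+0.141691=2.6886
k=5 load: inc=0.141691, refl=0.141691·0.600000=0.0850; V=2.546939+0.141691+0.085015=2.7736
k=6 src: inc=0.085015, refl=0.085015·-0.428571=-0.0364; V=2.688630+0.085015+-0.036435=2.7372
k=7 load: inc=-0.036435, refl=-0.036435·0.600000=-0.0219; V=2.773644+-0.036435+-0.021861=2.7153

0 0 source 2.1429
1 5 load 3.4286
2 10 source 2.8776
3 15 load 2.5469
4 20 source 2.6886
5 25 load 2.7736
6 30 source 2.7372
7 35 load 2.7153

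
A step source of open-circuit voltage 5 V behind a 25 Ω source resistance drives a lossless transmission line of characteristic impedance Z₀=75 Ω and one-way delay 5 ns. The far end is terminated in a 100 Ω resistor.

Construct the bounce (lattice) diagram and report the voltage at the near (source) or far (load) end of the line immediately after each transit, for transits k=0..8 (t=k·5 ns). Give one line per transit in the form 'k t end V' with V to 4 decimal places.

Γ_L=0.142857, Γ_S=-0.500000; launch V₁=5·75/100=3.750000
k=0 src: V=3.7500
k=1 load: inc=3.750000, refl=3.750000·0.142857=0.5357; V=0.000000+3.750000+0.535714=4.2857
k=2 src: inc=0.535714, refl=0.535714·-0.500000=-0.2679; V=3.750000+0.535714+-0.267857=4.0179
k=3 load: inc=-0.267857, refl=-0.267857·0.142857=-0.0383; V=4.285714+-0.267857+-0.038265=3.9796
k=4 src: inc=-0.038265, refl=-0.038265·-0.500000=0.0191; V=4.017857+-0.038265+0.019133=3.9987
k=5 load: inc=0.019133, refl=0.019133·0.142857=0.0027; V=3.979592+0.019133+0.002733=4.0015
k=6 src: inc=0.002733, refl=0.002733·-0.500000=-0.0014; V=3.998724+0.002733+-0.001367=4.0001
k=7 load: inc=-0.001367, refl=-0.001367·0.142857=-0.0002; V=4.001458+-0.001367+-0.000195=3.9999
k=8 src: inc=-0.000195, refl=-0.000195·-0.500000=0.0001; V=4.000091+-0.000195+0.000098=4.0000

0 0 source 3.7500
1 5 load 4.2857
2 10 source 4.0179
3 15 load 3.9796
4 20 source 3.9987
5 25 load 4.0015
6 30 source 4.0001
7 35 load 3.9999
8 40 source 4.0000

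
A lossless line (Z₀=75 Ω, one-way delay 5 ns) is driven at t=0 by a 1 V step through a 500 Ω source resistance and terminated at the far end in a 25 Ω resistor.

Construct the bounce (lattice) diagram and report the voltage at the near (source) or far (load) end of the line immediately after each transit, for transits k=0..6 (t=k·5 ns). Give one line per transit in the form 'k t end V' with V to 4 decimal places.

0 0 source 0.1304
1 5 load 0.0652
2 10 source 0.0170
3 15 load 0.0411
4 20 source 0.0589
5 25 load 0.0500
6 30 source 0.0434

Γ_L=-0.500000, Γ_S=0.739130; launch V₁=1·75/575=0.130435
k=0 src: V=0.1304
k=1 load: inc=0.130435, refl=0.130435·-0.500000=-0.0652; V=0.000000+0.130435+-0.065217=0.0652
k=2 src: inc=-0.065217, refl=-0.065217·0.739130=-0.0482; V=0.130435+-0.065217+-0.048204=0.0170
k=3 load: inc=-0.048204, refl=-0.048204·-0.500000=0.0241; V=0.065217+-0.048204+0.024102=0.0411
k=4 src: inc=0.024102, refl=0.024102·0.739130=0.0178; V=0.017013+0.024102+0.017815=0.0589
k=5 load: inc=0.017815, refl=0.017815·-0.500000=-0.0089; V=0.041115+0.017815+-0.008907=0.0500
k=6 src: inc=-0.008907, refl=-0.008907·0.739130=-0.0066; V=0.058930+-0.008907+-0.006584=0.0434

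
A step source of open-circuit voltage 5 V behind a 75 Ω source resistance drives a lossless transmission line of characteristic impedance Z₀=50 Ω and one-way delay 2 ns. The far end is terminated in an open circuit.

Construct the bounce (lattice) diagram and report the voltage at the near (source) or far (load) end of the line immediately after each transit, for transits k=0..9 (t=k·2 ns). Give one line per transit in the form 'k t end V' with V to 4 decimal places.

0 0 source 2.0000
1 2 load 4.0000
2 4 source 4.4000
3 6 load 4.8000
4 8 source 4.8800
5 10 load 4.9600
6 12 source 4.9760
7 14 load 4.9920
8 16 source 4.9952
9 18 load 4.9984

Γ_L=1.000000, Γ_S=0.200000; launch V₁=5·50/125=2.000000
k=0 src: V=2.0000
k=1 load: inc=2.000000, refl=2.000000·1.000000=2.0000; V=0.000000+2.000000+2.000000=4.0000
k=2 src: inc=2.000000, refl=2.000000·0.200000=0.4000; V=2.000000+2.000000+0.400000=4.4000
k=3 load: inc=0.400000, refl=0.400000·1.000000=0.4000; V=4.000000+0.400000+0.400000=4.8000
k=4 src: inc=0.400000, refl=0.400000·0.200000=0.0800; V=4.400000+0.400000+0.080000=4.8800
k=5 load: inc=0.080000, refl=0.080000·1.000000=0.0800; V=4.800000+0.080000+0.080000=4.9600
k=6 src: inc=0.080000, refl=0.080000·0.200000=0.0160; V=4.880000+0.080000+0.016000=4.9760
k=7 load: inc=0.016000, refl=0.016000·1.000000=0.0160; V=4.960000+0.016000+0.016000=4.9920
k=8 src: inc=0.016000, refl=0.016000·0.200000=0.0032; V=4.976000+0.016000+0.003200=4.9952
k=9 load: inc=0.003200, refl=0.003200·1.000000=0.0032; V=4.992000+0.003200+0.003200=4.9984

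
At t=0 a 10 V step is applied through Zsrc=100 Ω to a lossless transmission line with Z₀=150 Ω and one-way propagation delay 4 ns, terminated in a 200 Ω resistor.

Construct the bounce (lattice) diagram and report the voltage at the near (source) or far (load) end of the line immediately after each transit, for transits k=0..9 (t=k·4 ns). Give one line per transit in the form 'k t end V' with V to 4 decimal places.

Γ_L=0.142857, Γ_S=-0.200000; launch V₁=10·150/250=6.000000
k=0 src: V=6.0000
k=1 load: inc=6.000000, refl=6.000000·0.142857=0.8571; V=0.000000+6.000000+0.857143=6.8571
k=2 src: inc=0.857143, refl=0.857143·-0.200000=-0.1714; V=6.000000+0.857143+-0.171429=6.6857
k=3 load: inc=-0.171429, refl=-0.171429·0.142857=-0.0245; V=6.857143+-0.171429+-0.024490=6.6612
k=4 src: inc=-0.024490, refl=-0.024490·-0.200000=0.0049; V=6.685714+-0.024490+0.004898=6.6661
k=5 load: inc=0.004898, refl=0.004898·0.142857=0.0007; V=6.661224+0.004898+0.000700=6.6668
k=6 src: inc=0.000700, refl=0.000700·-0.200000=-0.0001; V=6.666122+0.000700+-0.000140=6.6667
k=7 load: inc=-0.000140, refl=-0.000140·0.142857=-0.0000; V=6.666822+-0.000140+-0.000020=6.6667
k=8 src: inc=-0.000020, refl=-0.000020·-0.200000=0.0000; V=6.666682+-0.000020+0.000004=6.6667
k=9 load: inc=0.000004, refl=0.000004·0.142857=0.0000; V=6.666662+0.000004+0.000001=6.6667

0 0 source 6.0000
1 4 load 6.8571
2 8 source 6.6857
3 12 load 6.6612
4 16 source 6.6661
5 20 load 6.6668
6 24 source 6.6667
7 28 load 6.6667
8 32 source 6.6667
9 36 load 6.6667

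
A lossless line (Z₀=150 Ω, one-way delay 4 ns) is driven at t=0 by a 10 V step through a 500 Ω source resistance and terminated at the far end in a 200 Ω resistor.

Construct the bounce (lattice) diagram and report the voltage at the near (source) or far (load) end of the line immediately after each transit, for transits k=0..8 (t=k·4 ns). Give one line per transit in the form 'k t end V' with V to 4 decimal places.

0 0 source 2.3077
1 4 load 2.6374
2 8 source 2.8149
3 12 load 2.8402
4 16 source 2.8539
5 20 load 2.8558
6 24 source 2.8569
7 28 load 2.8570
8 32 source 2.8571

Γ_L=0.142857, Γ_S=0.538462; launch V₁=10·150/650=2.307692
k=0 src: V=2.3077
k=1 load: inc=2.307692, refl=2.307692·0.142857=0.3297; V=0.000000+2.307692+0.329670=2.6374
k=2 src: inc=0.329670, refl=0.329670·0.538462=0.1775; V=2.307692+0.329670+0.177515=2.8149
k=3 load: inc=0.177515, refl=0.177515·0.142857=0.0254; V=2.637363+0.177515+0.025359=2.8402
k=4 src: inc=0.025359, refl=0.025359·0.538462=0.0137; V=2.814877+0.025359+0.013655=2.8539
k=5 load: inc=0.013655, refl=0.013655·0.142857=0.0020; V=2.840237+0.013655+0.001951=2.8558
k=6 src: inc=0.001951, refl=0.001951·0.538462=0.0011; V=2.853892+0.001951+0.001050=2.8569
k=7 load: inc=0.001050, refl=0.001050·0.142857=0.0002; V=2.855842+0.001050+0.000150=2.8570
k=8 src: inc=0.000150, refl=0.000150·0.538462=0.0001; V=2.856893+0.000150+0.000081=2.8571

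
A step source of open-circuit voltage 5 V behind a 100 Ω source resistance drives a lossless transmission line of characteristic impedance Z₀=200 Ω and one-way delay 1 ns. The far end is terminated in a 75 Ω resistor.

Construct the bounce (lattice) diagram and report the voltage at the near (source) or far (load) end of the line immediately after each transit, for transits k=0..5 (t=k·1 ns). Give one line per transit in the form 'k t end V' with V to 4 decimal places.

0 0 source 3.3333
1 1 load 1.8182
2 2 source 2.3232
3 3 load 2.0937
4 4 source 2.1702
5 5 load 2.1354

Γ_L=-0.454545, Γ_S=-0.333333; launch V₁=5·200/300=3.333333
k=0 src: V=3.3333
k=1 load: inc=3.333333, refl=3.333333·-0.454545=-1.5152; V=0.000000+3.333333+-1.515152=1.8182
k=2 src: inc=-1.515152, refl=-1.515152·-0.333333=0.5051; V=3.333333+-1.515152+0.505051=2.3232
k=3 load: inc=0.505051, refl=0.505051·-0.454545=-0.2296; V=1.818182+0.505051+-0.229568=2.0937
k=4 src: inc=-0.229568, refl=-0.229568·-0.333333=0.0765; V=2.323232+-0.229568+0.076523=2.1702
k=5 load: inc=0.076523, refl=0.076523·-0.454545=-0.0348; V=2.093664+0.076523+-0.034783=2.1354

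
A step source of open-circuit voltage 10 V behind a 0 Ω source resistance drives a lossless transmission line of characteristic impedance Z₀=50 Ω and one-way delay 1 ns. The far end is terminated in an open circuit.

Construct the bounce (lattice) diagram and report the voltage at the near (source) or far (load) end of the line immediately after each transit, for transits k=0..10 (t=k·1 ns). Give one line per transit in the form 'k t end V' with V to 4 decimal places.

Γ_L=1.000000, Γ_S=-1.000000; launch V₁=10·50/50=10.000000
k=0 src: V=10.0000
k=1 load: inc=10.000000, refl=10.000000·1.000000=10.0000; V=0.000000+10.000000+10.000000=20.0000
k=2 src: inc=10.000000, refl=10.000000·-1.000000=-10.0000; V=10.000000+10.000000+-10.000000=10.0000
k=3 load: inc=-10.000000, refl=-10.000000·1.000000=-10.0000; V=20.000000+-10.000000+-10.000000=0.0000
k=4 src: inc=-10.000000, refl=-10.000000·-1.000000=10.0000; V=10.000000+-10.000000+10.000000=10.0000
k=5 load: inc=10.000000, refl=10.000000·1.000000=10.0000; V=0.000000+10.000000+10.000000=20.0000
k=6 src: inc=10.000000, refl=10.000000·-1.000000=-10.0000; V=10.000000+10.000000+-10.000000=10.0000
k=7 load: inc=-10.000000, refl=-10.000000·1.000000=-10.0000; V=20.000000+-10.000000+-10.000000=0.0000
k=8 src: inc=-10.000000, refl=-10.000000·-1.000000=10.0000; V=10.000000+-10.000000+10.000000=10.0000
k=9 load: inc=10.000000, refl=10.000000·1.000000=10.0000; V=0.000000+10.000000+10.000000=20.0000
k=10 src: inc=10.000000, refl=10.000000·-1.000000=-10.0000; V=10.000000+10.000000+-10.000000=10.0000

0 0 source 10.0000
1 1 load 20.0000
2 2 source 10.0000
3 3 load 0.0000
4 4 source 10.0000
5 5 load 20.0000
6 6 source 10.0000
7 7 load 0.0000
8 8 source 10.0000
9 9 load 20.0000
10 10 source 10.0000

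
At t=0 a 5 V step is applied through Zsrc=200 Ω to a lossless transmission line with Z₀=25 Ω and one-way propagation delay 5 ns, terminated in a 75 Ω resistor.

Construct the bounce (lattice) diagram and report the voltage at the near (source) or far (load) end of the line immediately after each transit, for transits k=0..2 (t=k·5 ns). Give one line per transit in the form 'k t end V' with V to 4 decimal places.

0 0 source 0.5556
1 5 load 0.8333
2 10 source 1.0494

Γ_L=0.500000, Γ_S=0.777778; launch V₁=5·25/225=0.555556
k=0 src: V=0.5556
k=1 load: inc=0.555556, refl=0.555556·0.500000=0.2778; V=0.000000+0.555556+0.277778=0.8333
k=2 src: inc=0.277778, refl=0.277778·0.777778=0.2160; V=0.555556+0.277778+0.216049=1.0494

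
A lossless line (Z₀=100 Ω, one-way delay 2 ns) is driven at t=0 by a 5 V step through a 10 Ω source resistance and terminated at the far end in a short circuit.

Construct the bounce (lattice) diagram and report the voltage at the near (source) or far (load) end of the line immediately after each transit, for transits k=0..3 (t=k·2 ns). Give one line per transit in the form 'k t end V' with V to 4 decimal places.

Γ_L=-1.000000, Γ_S=-0.818182; launch V₁=5·100/110=4.545455
k=0 src: V=4.5455
k=1 load: inc=4.545455, refl=4.545455·-1.000000=-4.5455; V=0.000000+4.545455+-4.545455=0.0000
k=2 src: inc=-4.545455, refl=-4.545455·-0.818182=3.7190; V=4.545455+-4.545455+3.719008=3.7190
k=3 load: inc=3.719008, refl=3.719008·-1.000000=-3.7190; V=0.000000+3.719008+-3.719008=0.0000

0 0 source 4.5455
1 2 load 0.0000
2 4 source 3.7190
3 6 load 0.0000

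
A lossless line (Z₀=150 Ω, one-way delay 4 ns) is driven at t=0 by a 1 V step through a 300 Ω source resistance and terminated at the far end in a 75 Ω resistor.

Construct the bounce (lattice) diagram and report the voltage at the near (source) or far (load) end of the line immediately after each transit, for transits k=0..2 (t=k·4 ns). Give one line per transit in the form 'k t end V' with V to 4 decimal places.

0 0 source 0.3333
1 4 load 0.2222
2 8 source 0.1852

Γ_L=-0.333333, Γ_S=0.333333; launch V₁=1·150/450=0.333333
k=0 src: V=0.3333
k=1 load: inc=0.333333, refl=0.333333·-0.333333=-0.1111; V=0.000000+0.333333+-0.111111=0.2222
k=2 src: inc=-0.111111, refl=-0.111111·0.333333=-0.0370; V=0.333333+-0.111111+-0.037037=0.1852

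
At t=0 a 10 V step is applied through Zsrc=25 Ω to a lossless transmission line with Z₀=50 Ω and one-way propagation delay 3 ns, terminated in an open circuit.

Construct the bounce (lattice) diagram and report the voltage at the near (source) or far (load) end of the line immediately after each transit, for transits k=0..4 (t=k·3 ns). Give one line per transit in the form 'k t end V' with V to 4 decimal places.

Γ_L=1.000000, Γ_S=-0.333333; launch V₁=10·50/75=6.666667
k=0 src: V=6.6667
k=1 load: inc=6.666667, refl=6.666667·1.000000=6.6667; V=0.000000+6.666667+6.666667=13.3333
k=2 src: inc=6.666667, refl=6.666667·-0.333333=-2.2222; V=6.666667+6.666667+-2.222222=11.1111
k=3 load: inc=-2.222222, refl=-2.222222·1.000000=-2.2222; V=13.333333+-2.222222+-2.222222=8.8889
k=4 src: inc=-2.222222, refl=-2.222222·-0.333333=0.7407; V=11.111111+-2.222222+0.740741=9.6296

0 0 source 6.6667
1 3 load 13.3333
2 6 source 11.1111
3 9 load 8.8889
4 12 source 9.6296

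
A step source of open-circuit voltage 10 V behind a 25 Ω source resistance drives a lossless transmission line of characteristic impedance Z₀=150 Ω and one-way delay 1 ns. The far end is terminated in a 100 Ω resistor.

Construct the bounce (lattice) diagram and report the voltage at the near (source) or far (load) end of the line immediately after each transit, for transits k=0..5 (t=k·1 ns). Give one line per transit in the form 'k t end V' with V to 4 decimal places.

Γ_L=-0.200000, Γ_S=-0.714286; launch V₁=10·150/175=8.571429
k=0 src: V=8.5714
k=1 load: inc=8.571429, refl=8.571429·-0.200000=-1.7143; V=0.000000+8.571429+-1.714286=6.8571
k=2 src: inc=-1.714286, refl=-1.714286·-0.714286=1.2245; V=8.571429+-1.714286+1.224490=8.0816
k=3 load: inc=1.224490, refl=1.224490·-0.200000=-0.2449; V=6.857143+1.224490+-0.244898=7.8367
k=4 src: inc=-0.244898, refl=-0.244898·-0.714286=0.1749; V=8.081633+-0.244898+0.174927=8.0117
k=5 load: inc=0.174927, refl=0.174927·-0.200000=-0.0350; V=7.836735+0.174927+-0.034985=7.9767

0 0 source 8.5714
1 1 load 6.8571
2 2 source 8.0816
3 3 load 7.8367
4 4 source 8.0117
5 5 load 7.9767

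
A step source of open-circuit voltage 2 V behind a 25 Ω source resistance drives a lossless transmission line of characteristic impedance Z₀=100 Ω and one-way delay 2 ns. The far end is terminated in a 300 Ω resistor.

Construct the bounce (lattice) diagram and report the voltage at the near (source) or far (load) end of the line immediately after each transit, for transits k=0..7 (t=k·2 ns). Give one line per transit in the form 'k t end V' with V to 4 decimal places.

Γ_L=0.500000, Γ_S=-0.600000; launch V₁=2·100/125=1.600000
k=0 src: V=1.6000
k=1 load: inc=1.600000, refl=1.600000·0.500000=0.8000; V=0.000000+1.600000+0.800000=2.4000
k=2 src: inc=0.800000, refl=0.800000·-0.600000=-0.4800; V=1.600000+0.800000+-0.480000=1.9200
k=3 load: inc=-0.480000, refl=-0.480000·0.500000=-0.2400; V=2.400000+-0.480000+-0.240000=1.6800
k=4 src: inc=-0.240000, refl=-0.240000·-0.600000=0.1440; V=1.920000+-0.240000+0.144000=1.8240
k=5 load: inc=0.144000, refl=0.144000·0.500000=0.0720; V=1.680000+0.144000+0.072000=1.8960
k=6 src: inc=0.072000, refl=0.072000·-0.600000=-0.0432; V=1.824000+0.072000+-0.043200=1.8528
k=7 load: inc=-0.043200, refl=-0.043200·0.500000=-0.0216; V=1.896000+-0.043200+-0.021600=1.8312

0 0 source 1.6000
1 2 load 2.4000
2 4 source 1.9200
3 6 load 1.6800
4 8 source 1.8240
5 10 load 1.8960
6 12 source 1.8528
7 14 load 1.8312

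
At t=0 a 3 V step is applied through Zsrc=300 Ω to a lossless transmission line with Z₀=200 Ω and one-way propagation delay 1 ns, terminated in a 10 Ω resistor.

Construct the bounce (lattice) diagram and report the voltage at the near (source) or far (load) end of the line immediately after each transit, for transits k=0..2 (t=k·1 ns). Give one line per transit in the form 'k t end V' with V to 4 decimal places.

Γ_L=-0.904762, Γ_S=0.200000; launch V₁=3·200/500=1.200000
k=0 src: V=1.2000
k=1 load: inc=1.200000, refl=1.200000·-0.904762=-1.0857; V=0.000000+1.200000+-1.085714=0.1143
k=2 src: inc=-1.085714, refl=-1.085714·0.200000=-0.2171; V=1.200000+-1.085714+-0.217143=-0.1029

0 0 source 1.2000
1 1 load 0.1143
2 2 source -0.1029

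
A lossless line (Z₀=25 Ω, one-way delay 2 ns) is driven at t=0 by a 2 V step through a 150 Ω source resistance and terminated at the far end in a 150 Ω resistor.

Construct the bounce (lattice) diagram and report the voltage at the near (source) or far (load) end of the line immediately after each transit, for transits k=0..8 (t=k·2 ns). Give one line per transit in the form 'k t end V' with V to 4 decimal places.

0 0 source 0.2857
1 2 load 0.4898
2 4 source 0.6356
3 6 load 0.7397
4 8 source 0.8141
5 10 load 0.8672
6 12 source 0.9051
7 14 load 0.9322
8 16 source 0.9516

Γ_L=0.714286, Γ_S=0.714286; launch V₁=2·25/175=0.285714
k=0 src: V=0.2857
k=1 load: inc=0.285714, refl=0.285714·0.714286=0.2041; V=0.000000+0.285714+0.204082=0.4898
k=2 src: inc=0.204082, refl=0.204082·0.714286=0.1458; V=0.285714+0.204082+0.145773=0.6356
k=3 load: inc=0.145773, refl=0.145773·0.714286=0.1041; V=0.489796+0.145773+0.104123=0.7397
k=4 src: inc=0.104123, refl=0.104123·0.714286=0.0744; V=0.635569+0.104123+0.074374=0.8141
k=5 load: inc=0.074374, refl=0.074374·0.714286=0.0531; V=0.739692+0.074374+0.053124=0.8672
k=6 src: inc=0.053124, refl=0.053124·0.714286=0.0379; V=0.814066+0.053124+0.037946=0.9051
k=7 load: inc=0.037946, refl=0.037946·0.714286=0.0271; V=0.867190+0.037946+0.027104=0.9322
k=8 src: inc=0.027104, refl=0.027104·0.714286=0.0194; V=0.905135+0.027104+0.019360=0.9516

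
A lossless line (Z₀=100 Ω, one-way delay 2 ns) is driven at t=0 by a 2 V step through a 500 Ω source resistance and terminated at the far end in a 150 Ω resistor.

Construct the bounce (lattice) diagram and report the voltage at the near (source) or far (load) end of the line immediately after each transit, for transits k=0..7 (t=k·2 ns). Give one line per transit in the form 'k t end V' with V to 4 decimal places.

0 0 source 0.3333
1 2 load 0.4000
2 4 source 0.4444
3 6 load 0.4533
4 8 source 0.4593
5 10 load 0.4604
6 12 source 0.4612
7 14 load 0.4614

Γ_L=0.200000, Γ_S=0.666667; launch V₁=2·100/600=0.333333
k=0 src: V=0.3333
k=1 load: inc=0.333333, refl=0.333333·0.200000=0.0667; V=0.000000+0.333333+0.066667=0.4000
k=2 src: inc=0.066667, refl=0.066667·0.666667=0.0444; V=0.333333+0.066667+0.044444=0.4444
k=3 load: inc=0.044444, refl=0.044444·0.200000=0.0089; V=0.400000+0.044444+0.008889=0.4533
k=4 src: inc=0.008889, refl=0.008889·0.666667=0.0059; V=0.444444+0.008889+0.005926=0.4593
k=5 load: inc=0.005926, refl=0.005926·0.200000=0.0012; V=0.453333+0.005926+0.001185=0.4604
k=6 src: inc=0.001185, refl=0.001185·0.666667=0.0008; V=0.459259+0.001185+0.000790=0.4612
k=7 load: inc=0.000790, refl=0.000790·0.200000=0.0002; V=0.460444+0.000790+0.000158=0.4614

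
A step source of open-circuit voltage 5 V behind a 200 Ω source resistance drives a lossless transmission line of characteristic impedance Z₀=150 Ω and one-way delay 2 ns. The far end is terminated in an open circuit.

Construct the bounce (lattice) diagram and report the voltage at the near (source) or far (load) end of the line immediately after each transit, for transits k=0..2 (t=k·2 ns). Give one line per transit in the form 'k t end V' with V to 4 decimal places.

Γ_L=1.000000, Γ_S=0.142857; launch V₁=5·150/350=2.142857
k=0 src: V=2.1429
k=1 load: inc=2.142857, refl=2.142857·1.000000=2.1429; V=0.000000+2.142857+2.142857=4.2857
k=2 src: inc=2.142857, refl=2.142857·0.142857=0.3061; V=2.142857+2.142857+0.306122=4.5918

0 0 source 2.1429
1 2 load 4.2857
2 4 source 4.5918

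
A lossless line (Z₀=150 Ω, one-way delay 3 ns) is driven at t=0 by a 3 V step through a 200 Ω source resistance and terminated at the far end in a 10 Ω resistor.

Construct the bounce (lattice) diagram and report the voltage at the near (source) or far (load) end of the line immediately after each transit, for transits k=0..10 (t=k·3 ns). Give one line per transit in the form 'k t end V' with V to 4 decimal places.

Γ_L=-0.875000, Γ_S=0.142857; launch V₁=3·150/350=1.285714
k=0 src: V=1.2857
k=1 load: inc=1.285714, refl=1.285714·-0.875000=-1.1250; V=0.000000+1.285714+-1.125000=0.1607
k=2 src: inc=-1.125000, refl=-1.125000·0.142857=-0.1607; V=1.285714+-1.125000+-0.160714=0.0000
k=3 load: inc=-0.160714, refl=-0.160714·-0.875000=0.1406; V=0.160714+-0.160714+0.140625=0.1406
k=4 src: inc=0.140625, refl=0.140625·0.142857=0.0201; V=0.000000+0.140625+0.020089=0.1607
k=5 load: inc=0.020089, refl=0.020089·-0.875000=-0.0176; V=0.140625+0.020089+-0.017578=0.1431
k=6 src: inc=-0.017578, refl=-0.017578·0.142857=-0.0025; V=0.160714+-0.017578+-0.002511=0.1406
k=7 load: inc=-0.002511, refl=-0.002511·-0.875000=0.0022; V=0.143136+-0.002511+0.002197=0.1428
k=8 src: inc=0.002197, refl=0.002197·0.142857=0.0003; V=0.140625+0.002197+0.000314=0.1431
k=9 load: inc=0.000314, refl=0.000314·-0.875000=-0.0003; V=0.142822+0.000314+-0.000275=0.1429
k=10 src: inc=-0.000275, refl=-0.000275·0.142857=-0.0000; V=0.143136+-0.000275+-0.000039=0.1428

0 0 source 1.2857
1 3 load 0.1607
2 6 source 0.0000
3 9 load 0.1406
4 12 source 0.1607
5 15 load 0.1431
6 18 source 0.1406
7 21 load 0.1428
8 24 source 0.1431
9 27 load 0.1429
10 30 source 0.1428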